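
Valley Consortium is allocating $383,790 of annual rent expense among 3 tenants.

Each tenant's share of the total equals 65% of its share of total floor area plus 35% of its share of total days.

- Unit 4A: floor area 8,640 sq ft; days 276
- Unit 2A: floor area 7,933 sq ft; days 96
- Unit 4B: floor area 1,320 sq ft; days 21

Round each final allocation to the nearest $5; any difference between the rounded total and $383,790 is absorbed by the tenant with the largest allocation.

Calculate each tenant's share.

Unit 4A: $214,795 | Unit 2A: $143,415 | Unit 4B: $25,580

Totals — floor area 17,893, days 393.
Combined weights (65% floor area + 35% days): Unit 4A 0.5597; Unit 2A 0.3737; Unit 4B 0.0667.
Raw shares: Unit 4A 214,794.71; Unit 2A 143,414.15; Unit 4B 25,581.14.
At nearest $5: Unit 4A $214,795; Unit 2A $143,415; Unit 4B $25,580. Sum = $383,790.
Sum already equals the total — no adjustment.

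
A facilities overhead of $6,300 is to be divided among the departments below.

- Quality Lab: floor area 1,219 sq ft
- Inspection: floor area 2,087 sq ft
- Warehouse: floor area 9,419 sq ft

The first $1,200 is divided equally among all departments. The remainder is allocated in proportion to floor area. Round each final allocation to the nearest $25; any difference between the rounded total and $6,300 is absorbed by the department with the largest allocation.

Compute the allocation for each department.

Equal tier: $1,200 ÷ 3 = $400 apiece.
Remainder $5,100 by floor area (total 12,725): Quality Lab 488.56 → $500; Inspection 836.44 → $825; Warehouse 3,775.00 → $3,775.
Totals: Quality Lab $400 + $500 = $900; Inspection $400 + $825 = $1,225; Warehouse $400 + $3,775 = $4,175.

Quality Lab: $900 | Inspection: $1,225 | Warehouse: $4,175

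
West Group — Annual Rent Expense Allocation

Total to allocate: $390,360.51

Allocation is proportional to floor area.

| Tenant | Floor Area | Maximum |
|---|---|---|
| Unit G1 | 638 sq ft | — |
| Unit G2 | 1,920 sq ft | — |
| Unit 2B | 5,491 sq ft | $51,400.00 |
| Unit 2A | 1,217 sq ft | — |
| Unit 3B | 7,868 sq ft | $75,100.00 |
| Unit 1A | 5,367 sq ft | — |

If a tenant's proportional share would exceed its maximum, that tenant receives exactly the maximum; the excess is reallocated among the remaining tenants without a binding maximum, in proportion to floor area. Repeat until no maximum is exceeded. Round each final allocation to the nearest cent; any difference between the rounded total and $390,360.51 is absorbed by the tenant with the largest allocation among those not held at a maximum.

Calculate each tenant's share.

Sum of floor area: 22,501.
Proportional shares (ignoring caps): Unit G1 11,068.3972; Unit G2 33,309.2831; Unit 2B 95,261.0800; Unit 2A 21,113.2279; Unit 3B 136,498.6664; Unit 1A 93,109.8554.
Held at cap: Unit 2B ($51,400.00), Unit 3B ($75,100.00); remaining pool $263,860.51 reallocated over remaining floor area 9,142.
Remaining shares: Unit G1 18,414.2425 → $18,414.24; Unit G2 55,415.9023 → $55,415.90; Unit 2A 35,125.6006 → $35,125.60; Unit 1A 154,904.7645 → $154,904.76.
Rounding difference +$0.01 applied to Unit 1A → $154,904.77.

Unit G1: $18,414.24; Unit G2: $55,415.90; Unit 2B: $51,400.00; Unit 2A: $35,125.60; Unit 3B: $75,100.00; Unit 1A: $154,904.77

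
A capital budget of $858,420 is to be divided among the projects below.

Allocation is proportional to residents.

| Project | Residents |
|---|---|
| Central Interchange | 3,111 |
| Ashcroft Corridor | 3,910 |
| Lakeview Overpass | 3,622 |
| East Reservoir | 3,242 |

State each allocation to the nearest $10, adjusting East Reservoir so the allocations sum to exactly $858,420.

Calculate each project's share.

Total residents = 13,885.
Unrounded shares: Central Interchange 3,111/13,885 × $858,420 = 192,333.07; Ashcroft Corridor 3,910/13,885 × $858,420 = 241,730.08; Lakeview Overpass 3,622/13,885 × $858,420 = 223,924.90; East Reservoir 3,242/13,885 × $858,420 = 200,431.95.
Rounded to nearest $10: Central Interchange $192,330; Ashcroft Corridor $241,730; Lakeview Overpass $223,920; East Reservoir $200,430. Sum = $858,410.
Difference $858,420 − $858,410 = +$10 applied to East Reservoir: East Reservoir becomes $200,440.

Central Interchange: $192,330 | Ashcroft Corridor: $241,730 | Lakeview Overpass: $223,920 | East Reservoir: $200,440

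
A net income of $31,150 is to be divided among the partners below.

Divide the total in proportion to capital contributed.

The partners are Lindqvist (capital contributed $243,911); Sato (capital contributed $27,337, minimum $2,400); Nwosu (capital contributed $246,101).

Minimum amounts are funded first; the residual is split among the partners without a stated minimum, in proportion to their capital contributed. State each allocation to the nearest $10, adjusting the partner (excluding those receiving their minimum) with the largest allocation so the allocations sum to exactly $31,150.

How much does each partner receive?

Fund the minimums — Sato $2,400. Remaining pool $28,750.
Remaining pool split over remaining capital contributed 490,012: Lindqvist 14,310.75 → $14,310; Nwosu 14,439.25 → $14,440.

Lindqvist: $14,310 · Sato: $2,400 · Nwosu: $14,440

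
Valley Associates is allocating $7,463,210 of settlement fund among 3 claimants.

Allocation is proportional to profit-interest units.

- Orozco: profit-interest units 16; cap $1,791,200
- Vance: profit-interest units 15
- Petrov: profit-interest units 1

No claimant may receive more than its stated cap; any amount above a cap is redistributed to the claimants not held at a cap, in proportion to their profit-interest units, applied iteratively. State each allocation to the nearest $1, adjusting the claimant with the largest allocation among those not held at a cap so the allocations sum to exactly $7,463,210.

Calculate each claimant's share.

Combined profit-interest units = 32.
Unconstrained shares: Orozco 3,731,605.00; Vance 3,498,379.69; Petrov 233,225.31.
Held at cap: Orozco ($1,791,200); residual $5,672,010 reallocated over remaining profit-interest units 16.
Shares after redistribution: Vance 5,317,509.38 → $5,317,509; Petrov 354,500.62 → $354,501.

Orozco: $1,791,200; Vance: $5,317,509; Petrov: $354,501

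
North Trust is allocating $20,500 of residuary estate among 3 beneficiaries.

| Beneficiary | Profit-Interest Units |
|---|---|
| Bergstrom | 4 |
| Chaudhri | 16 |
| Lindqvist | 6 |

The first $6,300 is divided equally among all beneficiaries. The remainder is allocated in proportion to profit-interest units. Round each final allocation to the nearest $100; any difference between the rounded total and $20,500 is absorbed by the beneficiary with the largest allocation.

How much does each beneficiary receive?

First tranche $6,300 split equally: $2,100 each.
Remainder $14,200 by profit-interest units (total 26): Bergstrom 2,184.62 → $2,200; Chaudhri 8,738.46 → $8,700; Lindqvist 3,276.92 → $3,300.
Totals: Bergstrom $2,100 + $2,200 = $4,300; Chaudhri $2,100 + $8,700 = $10,800; Lindqvist $2,100 + $3,300 = $5,400.

Bergstrom: $4,300; Chaudhri: $10,800; Lindqvist: $5,400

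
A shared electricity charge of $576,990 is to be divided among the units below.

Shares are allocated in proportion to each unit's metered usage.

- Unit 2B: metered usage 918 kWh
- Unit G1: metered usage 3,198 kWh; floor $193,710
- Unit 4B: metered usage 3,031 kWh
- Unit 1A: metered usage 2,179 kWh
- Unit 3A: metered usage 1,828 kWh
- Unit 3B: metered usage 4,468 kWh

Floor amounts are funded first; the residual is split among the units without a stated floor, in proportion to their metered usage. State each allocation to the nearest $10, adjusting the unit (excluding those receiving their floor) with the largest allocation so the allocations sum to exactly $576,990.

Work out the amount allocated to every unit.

Fund the minimums — Unit G1 $193,710. Balance $383,280.
Balance split over remaining metered usage 12,424: Unit 2B 28,320.27 → $28,320; Unit 4B 93,506.25 → $93,510; Unit 1A 67,222.08 → $67,220; Unit 3A 56,393.74 → $56,390; Unit 3B 137,837.66 → $137,840.

Unit 2B: $28,320 | Unit G1: $193,710 | Unit 4B: $93,510 | Unit 1A: $67,220 | Unit 3A: $56,390 | Unit 3B: $137,840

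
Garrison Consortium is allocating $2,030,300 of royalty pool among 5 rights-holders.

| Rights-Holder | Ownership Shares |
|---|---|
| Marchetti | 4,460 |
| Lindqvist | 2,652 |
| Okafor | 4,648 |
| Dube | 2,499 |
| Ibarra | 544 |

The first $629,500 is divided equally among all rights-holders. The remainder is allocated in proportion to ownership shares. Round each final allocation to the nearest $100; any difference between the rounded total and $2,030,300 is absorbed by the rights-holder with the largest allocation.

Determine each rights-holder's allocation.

First tranche $629,500 split equally: $125,900 each.
Remainder $1,400,800 by ownership shares (total 14,803): Marchetti 422,047.42 → $422,000; Lindqvist 250,957.35 → $251,000; Okafor 439,837.76 → $439,800; Dube 236,479.04 → $236,500; Ibarra 51,478.43 → $51,500.
Totals: Marchetti $125,900 + $422,000 = $547,900; Lindqvist $125,900 + $251,000 = $376,900; Okafor $125,900 + $439,800 = $565,700; Dube $125,900 + $236,500 = $362,400; Ibarra $125,900 + $51,500 = $177,400.

Marchetti: $547,900 | Lindqvist: $376,900 | Okafor: $565,700 | Dube: $362,400 | Ibarra: $177,400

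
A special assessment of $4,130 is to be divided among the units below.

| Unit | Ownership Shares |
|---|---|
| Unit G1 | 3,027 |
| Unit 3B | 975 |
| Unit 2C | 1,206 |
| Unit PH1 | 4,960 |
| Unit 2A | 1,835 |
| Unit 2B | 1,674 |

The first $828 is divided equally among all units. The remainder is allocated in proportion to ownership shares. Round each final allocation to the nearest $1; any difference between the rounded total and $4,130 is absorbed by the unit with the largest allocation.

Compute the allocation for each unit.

Equal tier: $828 ÷ 6 = $138 apiece.
Remainder $3,302 by ownership shares (total 13,677): Unit G1 730.80 → $731; Unit 3B 235.39 → $235; Unit 2C 291.16 → $291; Unit PH1 1,197.48 → $1,197; Unit 2A 443.02 → $443; Unit 2B 404.15 → $404.
Rounding difference +$1 on remainder applied to Unit PH1.
Totals: Unit G1 $138 + $731 = $869; Unit 3B $138 + $235 = $373; Unit 2C $138 + $291 = $429; Unit PH1 $138 + $1,198 = $1,336; Unit 2A $138 + $443 = $581; Unit 2B $138 + $404 = $542.

Unit G1: $869 · Unit 3B: $373 · Unit 2C: $429 · Unit PH1: $1,336 · Unit 2A: $581 · Unit 2B: $542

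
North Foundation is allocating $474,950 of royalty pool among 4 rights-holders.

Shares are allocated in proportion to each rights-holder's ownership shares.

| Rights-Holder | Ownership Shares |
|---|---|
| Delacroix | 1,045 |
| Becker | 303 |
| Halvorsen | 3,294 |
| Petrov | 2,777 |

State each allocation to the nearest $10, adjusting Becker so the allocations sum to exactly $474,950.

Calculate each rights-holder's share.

Combined ownership shares = 7,419.
Unrounded shares: Delacroix 1,045/7,419 × $474,950 = 66,898.87; Becker 303/7,419 × $474,950 = 19,397.47; Halvorsen 3,294/7,419 × $474,950 = 210,875.50; Petrov 2,777/7,419 × $474,950 = 177,778.16.
Rounded to nearest $10: Delacroix $66,900; Becker $19,400; Halvorsen $210,880; Petrov $177,780. Sum = $474,960.
Difference $474,950 − $474,960 = −$10 applied to Becker: Becker becomes $19,390.

Delacroix: $66,900 · Becker: $19,390 · Halvorsen: $210,880 · Petrov: $177,780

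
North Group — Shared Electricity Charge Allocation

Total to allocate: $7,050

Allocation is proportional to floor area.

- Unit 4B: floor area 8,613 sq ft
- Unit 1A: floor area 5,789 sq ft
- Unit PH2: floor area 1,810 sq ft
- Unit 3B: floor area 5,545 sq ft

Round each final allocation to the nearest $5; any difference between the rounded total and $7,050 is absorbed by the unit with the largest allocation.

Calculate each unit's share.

Floor area total: 21,757.
Unrounded shares: Unit 4B 8,613/21,757 × $7,050 = 2,790.90; Unit 1A 5,789/21,757 × $7,050 = 1,875.83; Unit PH2 1,810/21,757 × $7,050 = 586.50; Unit 3B 5,545/21,757 × $7,050 = 1,796.77.
At nearest $5: Unit 4B $2,790; Unit 1A $1,875; Unit PH2 $585; Unit 3B $1,795. Sum = $7,045.
Difference $7,050 − $7,045 = +$5 applied to largest allocation (Unit 4B): Unit 4B becomes $2,795.

Unit 4B: $2,795 · Unit 1A: $1,875 · Unit PH2: $585 · Unit 3B: $1,795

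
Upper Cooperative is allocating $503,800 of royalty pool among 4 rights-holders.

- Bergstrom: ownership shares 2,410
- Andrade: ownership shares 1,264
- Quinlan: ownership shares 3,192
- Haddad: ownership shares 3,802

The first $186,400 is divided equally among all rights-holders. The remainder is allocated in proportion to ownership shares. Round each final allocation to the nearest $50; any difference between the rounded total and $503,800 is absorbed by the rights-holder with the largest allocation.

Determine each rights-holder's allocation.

Bergstrom: $118,300 · Andrade: $84,200 · Quinlan: $141,550 · Haddad: $159,750

First tranche $186,400 split equally: $46,600 each.
Remainder $317,400 by ownership shares (total 10,668): Bergstrom 71,703.60 → $71,700; Andrade 37,607.20 → $37,600; Quinlan 94,970.08 → $94,950; Haddad 113,119.12 → $113,100.
Rounding difference +$50 on remainder applied to Haddad.
Totals: Bergstrom $46,600 + $71,700 = $118,300; Andrade $46,600 + $37,600 = $84,200; Quinlan $46,600 + $94,950 = $141,550; Haddad $46,600 + $113,150 = $159,750.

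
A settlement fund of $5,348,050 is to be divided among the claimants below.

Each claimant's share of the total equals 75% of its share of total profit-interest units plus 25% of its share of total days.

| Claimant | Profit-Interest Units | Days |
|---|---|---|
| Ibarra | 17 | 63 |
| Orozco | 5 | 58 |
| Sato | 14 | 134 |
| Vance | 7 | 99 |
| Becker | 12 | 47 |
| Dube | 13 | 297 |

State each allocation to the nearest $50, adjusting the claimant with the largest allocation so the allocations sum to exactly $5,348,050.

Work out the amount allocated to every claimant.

Ibarra: $1,123,450; Orozco: $406,050; Sato: $1,082,500; Vance: $602,550; Becker: $797,850; Dube: $1,335,650

Totals — profit-interest units 68, days 698.
Blended shares (75% profit-interest units + 25% days): Ibarra 0.2101; Orozco 0.0759; Sato 0.2024; Vance 0.1127; Becker 0.1492; Dube 0.2498.
Pro-rata amounts: Ibarra 1,123,435.29; Orozco 406,027.69; Sato 1,082,477.59; Vance 602,534.50; Becker 797,858.21; Dube 1,335,716.73.
After rounding ($50): Ibarra $1,123,450; Orozco $406,050; Sato $1,082,500; Vance $602,550; Becker $797,850; Dube $1,335,700. Sum = $5,348,100.
Difference $5,348,050 − $5,348,100 = −$50 applied to largest allocation (Dube): Dube becomes $1,335,650.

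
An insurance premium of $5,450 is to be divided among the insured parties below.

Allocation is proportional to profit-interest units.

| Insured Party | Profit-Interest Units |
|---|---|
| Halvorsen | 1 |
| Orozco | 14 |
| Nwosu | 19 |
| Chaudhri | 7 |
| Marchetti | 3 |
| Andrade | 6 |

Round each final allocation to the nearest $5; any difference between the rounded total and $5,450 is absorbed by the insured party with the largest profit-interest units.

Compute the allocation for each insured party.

Halvorsen: $110 · Orozco: $1,525 · Nwosu: $2,070 · Chaudhri: $765 · Marchetti: $325 · Andrade: $655

Profit-interest units total: 1 + 14 + 19 + 7 + 3 + 6 = 50.
Proportional shares: Halvorsen 109.00; Orozco 1,526.00; Nwosu 2,071.00; Chaudhri 763.00; Marchetti 327.00; Andrade 654.00.
Rounded to nearest $5: Halvorsen $110; Orozco $1,525; Nwosu $2,070; Chaudhri $765; Marchetti $325; Andrade $655. Sum = $5,450.
No rounding difference to absorb.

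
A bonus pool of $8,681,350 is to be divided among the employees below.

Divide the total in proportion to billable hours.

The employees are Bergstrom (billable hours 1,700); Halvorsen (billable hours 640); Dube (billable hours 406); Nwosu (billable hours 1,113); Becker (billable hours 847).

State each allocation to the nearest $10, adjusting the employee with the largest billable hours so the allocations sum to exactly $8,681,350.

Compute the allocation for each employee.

Billable hours total: 1,700 + 640 + 406 + 1,113 + 847 = 4,706.
Pro-rata amounts: Bergstrom 3,136,059.29; Halvorsen 1,180,634.08; Dube 748,964.75; Nwosu 2,053,196.46; Becker 1,562,495.42.
At nearest $10: Bergstrom $3,136,060; Halvorsen $1,180,630; Dube $748,960; Nwosu $2,053,200; Becker $1,562,500. Sum = $8,681,350.
Sum already equals the total — no adjustment.

Bergstrom: $3,136,060 | Halvorsen: $1,180,630 | Dube: $748,960 | Nwosu: $2,053,200 | Becker: $1,562,500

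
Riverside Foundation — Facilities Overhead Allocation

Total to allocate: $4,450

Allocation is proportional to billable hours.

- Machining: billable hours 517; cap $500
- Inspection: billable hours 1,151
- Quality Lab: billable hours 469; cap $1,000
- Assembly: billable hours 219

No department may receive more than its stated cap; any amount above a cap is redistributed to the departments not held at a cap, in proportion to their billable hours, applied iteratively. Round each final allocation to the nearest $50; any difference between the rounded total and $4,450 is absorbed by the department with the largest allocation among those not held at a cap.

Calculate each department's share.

Machining: $500 · Inspection: $2,500 · Quality Lab: $1,000 · Assembly: $450

Sum of billable hours: 2,356.
Proportional shares (ignoring caps): Machining 976.51; Inspection 2,174.00; Quality Lab 885.84; Assembly 413.65.
Capped: Machining ($500); balance $3,950 reallocated over remaining billable hours 1,839.
Capped: Quality Lab ($1,000); balance $2,950 reallocated over remaining billable hours 1,370.
Shares after redistribution: Inspection 2,478.43 → $2,500; Assembly 471.57 → $450.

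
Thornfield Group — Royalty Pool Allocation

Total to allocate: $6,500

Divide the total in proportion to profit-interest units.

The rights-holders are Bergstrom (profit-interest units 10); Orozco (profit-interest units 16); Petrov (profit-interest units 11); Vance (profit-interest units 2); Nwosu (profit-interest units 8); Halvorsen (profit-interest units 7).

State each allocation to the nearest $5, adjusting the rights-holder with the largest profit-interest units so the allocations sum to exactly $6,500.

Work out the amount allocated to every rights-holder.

Combined profit-interest units = 54.
Pro-rata amounts: Bergstrom 10/54 × $6,500 = 1,203.70; Orozco 16/54 × $6,500 = 1,925.93; Petrov 11/54 × $6,500 = 1,324.07; Vance 2/54 × $6,500 = 240.74; Nwosu 8/54 × $6,500 = 962.96; Halvorsen 7/54 × $6,500 = 842.59.
At nearest $5: Bergstrom $1,205; Orozco $1,925; Petrov $1,325; Vance $240; Nwosu $965; Halvorsen $845. Sum = $6,505.
Difference $6,500 − $6,505 = −$5 applied to largest profit-interest units (Orozco): Orozco becomes $1,920.

Bergstrom: $1,205 · Orozco: $1,920 · Petrov: $1,325 · Vance: $240 · Nwosu: $965 · Halvorsen: $845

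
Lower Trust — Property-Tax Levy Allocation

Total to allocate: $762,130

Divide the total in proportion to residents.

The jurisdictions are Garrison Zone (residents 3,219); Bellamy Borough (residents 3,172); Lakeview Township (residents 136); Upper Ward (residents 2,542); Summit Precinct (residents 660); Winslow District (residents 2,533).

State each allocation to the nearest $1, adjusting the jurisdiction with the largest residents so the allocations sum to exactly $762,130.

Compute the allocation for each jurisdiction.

Garrison Zone: $200,072 | Bellamy Borough: $197,152 | Lakeview Township: $8,453 | Upper Ward: $157,995 | Summit Precinct: $41,022 | Winslow District: $157,436

Residents total: 12,262.
Proportional shares: Garrison Zone 3,219/12,262 × $762,130 = 200,073.11; Bellamy Borough 3,172/12,262 × $762,130 = 197,151.88; Lakeview Township 136/12,262 × $762,130 = 8,452.92; Upper Ward 2,542/12,262 × $762,130 = 157,994.98; Summit Precinct 660/12,262 × $762,130 = 41,021.51; Winslow District 2,533/12,262 × $762,130 = 157,435.60.
After rounding ($1): Garrison Zone $200,073; Bellamy Borough $197,152; Lakeview Township $8,453; Upper Ward $157,995; Summit Precinct $41,022; Winslow District $157,436. Sum = $762,131.
Difference $762,130 − $762,131 = −$1 applied to largest residents (Garrison Zone): Garrison Zone becomes $200,072.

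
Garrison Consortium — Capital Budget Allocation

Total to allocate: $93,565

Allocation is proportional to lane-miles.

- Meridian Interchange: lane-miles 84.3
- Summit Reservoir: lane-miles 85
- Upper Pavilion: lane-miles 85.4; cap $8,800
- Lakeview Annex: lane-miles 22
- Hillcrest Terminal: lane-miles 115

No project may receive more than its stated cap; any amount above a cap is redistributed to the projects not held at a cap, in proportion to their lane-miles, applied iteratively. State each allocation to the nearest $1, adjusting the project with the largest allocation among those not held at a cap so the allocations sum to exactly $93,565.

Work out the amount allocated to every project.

Total lane-miles = 391.7.
Pro-rata shares before constraints: Meridian Interchange 20,136.66; Summit Reservoir 20,303.87; Upper Pavilion 20,399.42; Lakeview Annex 5,255.12; Hillcrest Terminal 27,469.94.
Cap binds for Upper Pavilion ($8,800); balance $84,765 reallocated over remaining lane-miles 306.3.
Redistributed shares: Meridian Interchange 23,329.05 → $23,329; Summit Reservoir 23,522.77 → $23,523; Lakeview Annex 6,088.25 → $6,088; Hillcrest Terminal 31,824.93 → $31,825.

Meridian Interchange: $23,329; Summit Reservoir: $23,523; Upper Pavilion: $8,800; Lakeview Annex: $6,088; Hillcrest Terminal: $31,825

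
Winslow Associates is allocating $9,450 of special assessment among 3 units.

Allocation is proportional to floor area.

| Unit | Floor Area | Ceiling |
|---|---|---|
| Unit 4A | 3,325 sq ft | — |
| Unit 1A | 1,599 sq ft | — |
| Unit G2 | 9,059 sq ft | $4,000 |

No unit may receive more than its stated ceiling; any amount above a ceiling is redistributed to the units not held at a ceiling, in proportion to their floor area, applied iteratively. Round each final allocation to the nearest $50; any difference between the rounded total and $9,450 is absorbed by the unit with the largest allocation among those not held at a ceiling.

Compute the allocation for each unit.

Sum of floor area: 13,983.
Proportional shares (ignoring caps): Unit 4A 2,247.10; Unit 1A 1,080.64; Unit G2 6,122.26.
Held at cap: Unit G2 ($4,000); residual $5,450 reallocated over remaining floor area 4,924.
Shares after redistribution: Unit 4A 3,680.19 → $3,700; Unit 1A 1,769.81 → $1,750.

Unit 4A: $3,700; Unit 1A: $1,750; Unit G2: $4,000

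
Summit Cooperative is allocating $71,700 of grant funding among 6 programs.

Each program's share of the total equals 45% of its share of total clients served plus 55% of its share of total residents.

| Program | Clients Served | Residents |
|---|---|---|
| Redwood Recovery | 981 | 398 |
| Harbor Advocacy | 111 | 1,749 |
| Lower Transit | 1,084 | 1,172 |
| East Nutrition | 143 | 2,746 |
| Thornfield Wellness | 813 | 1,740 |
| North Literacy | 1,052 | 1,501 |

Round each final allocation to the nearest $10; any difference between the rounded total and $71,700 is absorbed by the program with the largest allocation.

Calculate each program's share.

Clients served total 4,184; residents total 9,306.
Combined weights (45% clients served + 55% residents): Redwood Recovery 0.1290; Harbor Advocacy 0.1153; Lower Transit 0.1859; East Nutrition 0.1777; Thornfield Wellness 0.1903; North Literacy 0.2019.
Unrounded shares: Redwood Recovery 9,251.56; Harbor Advocacy 8,267.52; Lower Transit 13,325.74; East Nutrition 12,739.17; Thornfield Wellness 13,642.87; North Literacy 14,473.14.
Rounded to nearest $10: Redwood Recovery $9,250; Harbor Advocacy $8,270; Lower Transit $13,330; East Nutrition $12,740; Thornfield Wellness $13,640; North Literacy $14,470. Sum = $71,700.
No rounding difference to absorb.

Redwood Recovery: $9,250 · Harbor Advocacy: $8,270 · Lower Transit: $13,330 · East Nutrition: $12,740 · Thornfield Wellness: $13,640 · North Literacy: $14,470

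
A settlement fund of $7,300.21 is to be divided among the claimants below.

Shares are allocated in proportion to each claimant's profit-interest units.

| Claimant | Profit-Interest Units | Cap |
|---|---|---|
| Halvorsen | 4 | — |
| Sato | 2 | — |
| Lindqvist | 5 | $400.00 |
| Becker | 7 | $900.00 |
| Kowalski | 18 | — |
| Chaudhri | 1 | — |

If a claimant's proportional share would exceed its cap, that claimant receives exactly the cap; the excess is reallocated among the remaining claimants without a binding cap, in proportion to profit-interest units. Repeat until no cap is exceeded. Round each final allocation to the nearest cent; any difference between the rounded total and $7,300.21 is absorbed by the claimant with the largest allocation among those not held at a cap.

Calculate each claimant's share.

Halvorsen: $960.03; Sato: $480.02; Lindqvist: $400.00; Becker: $900.00; Kowalski: $4,320.15; Chaudhri: $240.01

Total profit-interest units = 37.
Pro-rata shares before constraints: Halvorsen 789.2119; Sato 394.6059; Lindqvist 986.5149; Becker 1,381.1208; Kowalski 3,551.4535; Chaudhri 197.3030.
Held at cap: Lindqvist ($400.00), Becker ($900.00); remaining pool $6,000.21 reallocated over remaining profit-interest units 25.
Redistributed shares: Halvorsen 960.0336 → $960.03; Sato 480.0168 → $480.02; Kowalski 4,320.1512 → $4,320.15; Chaudhri 240.0084 → $240.01.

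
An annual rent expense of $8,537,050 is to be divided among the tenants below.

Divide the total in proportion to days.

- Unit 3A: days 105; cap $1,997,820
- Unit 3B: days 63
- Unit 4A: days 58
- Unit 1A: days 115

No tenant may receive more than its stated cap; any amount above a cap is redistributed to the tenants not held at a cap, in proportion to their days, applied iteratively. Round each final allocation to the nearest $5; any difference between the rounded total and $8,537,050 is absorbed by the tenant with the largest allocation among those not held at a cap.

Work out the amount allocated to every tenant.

Unit 3A: $1,997,820 · Unit 3B: $1,745,640 · Unit 4A: $1,607,100 · Unit 1A: $3,186,490

Total days = 341.
Unconstrained shares: Unit 3A 2,628,710.41; Unit 3B 1,577,226.25; Unit 4A 1,452,049.56; Unit 1A 2,879,063.78.
Cap binds for Unit 3A ($1,997,820); remaining pool $6,539,230 reallocated over remaining days 236.
Redistributed shares: Unit 3B 1,745,641.91 → $1,745,640; Unit 4A 1,607,098.90 → $1,607,100; Unit 1A 3,186,489.19 → $3,186,490.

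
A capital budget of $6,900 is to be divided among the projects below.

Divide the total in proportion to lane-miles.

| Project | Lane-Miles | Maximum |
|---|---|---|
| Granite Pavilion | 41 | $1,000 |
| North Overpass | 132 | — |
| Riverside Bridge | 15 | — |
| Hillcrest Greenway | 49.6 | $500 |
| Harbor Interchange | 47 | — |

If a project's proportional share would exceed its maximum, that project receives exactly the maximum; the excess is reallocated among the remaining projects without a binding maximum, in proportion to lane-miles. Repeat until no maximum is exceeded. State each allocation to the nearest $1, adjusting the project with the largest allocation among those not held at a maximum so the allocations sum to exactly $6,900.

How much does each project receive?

Total lane-miles = 284.6.
Pro-rata shares before constraints: Granite Pavilion 994.03; North Overpass 3,200.28; Riverside Bridge 363.67; Hillcrest Greenway 1,202.53; Harbor Interchange 1,139.49.
Capped: Hillcrest Greenway ($500); residual $6,400 reallocated over remaining lane-miles 235.
Capped: Granite Pavilion ($1,000); residual $5,400 reallocated over remaining lane-miles 194.
Shares after redistribution: North Overpass 3,674.23 → $3,674; Riverside Bridge 417.53 → $418; Harbor Interchange 1,308.25 → $1,308.

Granite Pavilion: $1,000 | North Overpass: $3,674 | Riverside Bridge: $418 | Hillcrest Greenway: $500 | Harbor Interchange: $1,308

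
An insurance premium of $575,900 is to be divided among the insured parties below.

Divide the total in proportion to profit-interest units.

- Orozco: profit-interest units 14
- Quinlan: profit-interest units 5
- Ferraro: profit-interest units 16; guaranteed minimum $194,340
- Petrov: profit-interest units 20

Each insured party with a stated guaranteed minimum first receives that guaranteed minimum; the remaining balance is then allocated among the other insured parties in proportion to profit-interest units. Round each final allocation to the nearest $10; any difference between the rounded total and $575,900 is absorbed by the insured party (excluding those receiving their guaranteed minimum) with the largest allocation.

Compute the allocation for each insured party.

Minimums first: Ferraro $194,340. Balance $381,560.
Balance split over remaining profit-interest units 39: Orozco 136,970.26 → $136,970; Quinlan 48,917.95 → $48,920; Petrov 195,671.79 → $195,670.

Orozco: $136,970; Quinlan: $48,920; Ferraro: $194,340; Petrov: $195,670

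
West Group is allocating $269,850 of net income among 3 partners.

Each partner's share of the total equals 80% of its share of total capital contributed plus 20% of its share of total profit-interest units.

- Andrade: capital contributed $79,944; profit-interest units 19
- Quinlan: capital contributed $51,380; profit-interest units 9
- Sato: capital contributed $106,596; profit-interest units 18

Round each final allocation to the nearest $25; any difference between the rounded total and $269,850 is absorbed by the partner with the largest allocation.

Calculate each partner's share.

Andrade: $94,825 | Quinlan: $57,175 | Sato: $117,850

Capital contributed total 237,920; profit-interest units total 46.
Composite weights (80% capital contributed + 20% profit-interest units): Andrade 0.3514; Quinlan 0.2119; Sato 0.4367.
Proportional shares: Andrade 94,830.25; Quinlan 57,179.70; Sato 117,840.05.
Rounded to nearest $25: Andrade $94,825; Quinlan $57,175; Sato $117,850. Sum = $269,850.
Rounded total matches; no reconciliation needed.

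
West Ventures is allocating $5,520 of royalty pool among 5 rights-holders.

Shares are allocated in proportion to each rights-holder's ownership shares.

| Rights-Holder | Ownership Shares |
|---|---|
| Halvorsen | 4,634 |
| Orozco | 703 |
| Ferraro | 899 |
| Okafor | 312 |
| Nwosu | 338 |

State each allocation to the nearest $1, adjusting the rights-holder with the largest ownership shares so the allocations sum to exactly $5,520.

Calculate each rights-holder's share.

Ownership shares total: 6,886.
Unrounded shares: Halvorsen 4,634/6,886 × $5,520 = 3,714.74; Orozco 703/6,886 × $5,520 = 563.54; Ferraro 899/6,886 × $5,520 = 720.66; Okafor 312/6,886 × $5,520 = 250.11; Nwosu 338/6,886 × $5,520 = 270.95.
At nearest $1: Halvorsen $3,715; Orozco $564; Ferraro $721; Okafor $250; Nwosu $271. Sum = $5,521.
Difference $5,520 − $5,521 = −$1 applied to largest ownership shares (Halvorsen): Halvorsen becomes $3,714.

Halvorsen: $3,714 | Orozco: $564 | Ferraro: $721 | Okafor: $250 | Nwosu: $271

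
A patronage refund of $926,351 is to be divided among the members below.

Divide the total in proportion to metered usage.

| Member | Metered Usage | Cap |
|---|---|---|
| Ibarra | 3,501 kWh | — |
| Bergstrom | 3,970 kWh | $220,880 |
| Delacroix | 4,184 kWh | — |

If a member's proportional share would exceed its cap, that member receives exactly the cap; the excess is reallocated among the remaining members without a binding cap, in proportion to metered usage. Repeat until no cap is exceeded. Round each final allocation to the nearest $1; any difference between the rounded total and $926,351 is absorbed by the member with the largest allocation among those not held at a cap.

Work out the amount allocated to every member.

Total metered usage = 11,655.
Pro-rata shares before constraints: Ibarra 278,262.96; Bergstrom 315,539.55; Delacroix 332,548.48.
Held at cap: Bergstrom ($220,880); residual $705,471 reallocated over remaining metered usage 7,685.
Shares after redistribution: Ibarra 321,386.33 → $321,386; Delacroix 384,084.67 → $384,085.

Ibarra: $321,386 | Bergstrom: $220,880 | Delacroix: $384,085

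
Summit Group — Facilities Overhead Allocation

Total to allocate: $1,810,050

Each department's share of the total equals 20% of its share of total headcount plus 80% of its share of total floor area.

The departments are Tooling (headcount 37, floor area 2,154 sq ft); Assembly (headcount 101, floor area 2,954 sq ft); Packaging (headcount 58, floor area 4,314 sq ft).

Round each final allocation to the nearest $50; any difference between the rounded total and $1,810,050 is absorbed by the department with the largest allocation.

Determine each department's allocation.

Totals — headcount 196, floor area 9,422.
Composite weights (20% headcount + 80% floor area): Tooling 0.2206; Assembly 0.3539; Packaging 0.4255.
Proportional shares: Tooling 399,380.67; Assembly 640,537.71; Packaging 770,131.62.
After rounding ($50): Tooling $399,400; Assembly $640,550; Packaging $770,150. Sum = $1,810,100.
Difference $1,810,050 − $1,810,100 = −$50 applied to largest allocation (Packaging): Packaging becomes $770,100.

Tooling: $399,400 | Assembly: $640,550 | Packaging: $770,100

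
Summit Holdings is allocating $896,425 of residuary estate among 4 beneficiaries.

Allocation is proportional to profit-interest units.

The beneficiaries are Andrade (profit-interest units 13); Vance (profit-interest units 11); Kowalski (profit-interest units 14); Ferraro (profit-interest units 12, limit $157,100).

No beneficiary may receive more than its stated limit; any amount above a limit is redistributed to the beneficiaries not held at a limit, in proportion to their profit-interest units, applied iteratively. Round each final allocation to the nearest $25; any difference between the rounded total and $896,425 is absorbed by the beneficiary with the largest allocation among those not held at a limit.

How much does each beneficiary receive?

Andrade: $252,925; Vance: $214,025; Kowalski: $272,375; Ferraro: $157,100

Sum of profit-interest units: 50.
Unconstrained shares: Andrade 233,070.50; Vance 197,213.50; Kowalski 250,999.00; Ferraro 215,142.00.
Held at cap: Ferraro ($157,100); balance $739,325 reallocated over remaining profit-interest units 38.
Remaining shares: Andrade 252,926.97 → $252,925; Vance 214,015.13 → $214,025; Kowalski 272,382.89 → $272,375.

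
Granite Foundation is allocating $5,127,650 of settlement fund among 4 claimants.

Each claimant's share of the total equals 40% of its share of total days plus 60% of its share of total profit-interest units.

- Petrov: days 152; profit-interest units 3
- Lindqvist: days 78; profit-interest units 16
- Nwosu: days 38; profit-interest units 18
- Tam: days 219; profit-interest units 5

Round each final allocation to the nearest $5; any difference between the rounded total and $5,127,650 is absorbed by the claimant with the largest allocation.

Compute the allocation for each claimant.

Petrov: $859,925 | Lindqvist: $1,500,540 | Nwosu: $1,478,580 | Tam: $1,288,605

Days total 487; profit-interest units total 42.
Composite weights (40% days + 60% profit-interest units): Petrov 0.1677; Lindqvist 0.2926; Nwosu 0.2884; Tam 0.2513.
Proportional shares: Petrov 859,923.00; Lindqvist 1,500,540.82; Nwosu 1,478,580.21; Tam 1,288,605.97.
After rounding ($5): Petrov $859,925; Lindqvist $1,500,540; Nwosu $1,478,580; Tam $1,288,605. Sum = $5,127,650.
No rounding difference to absorb.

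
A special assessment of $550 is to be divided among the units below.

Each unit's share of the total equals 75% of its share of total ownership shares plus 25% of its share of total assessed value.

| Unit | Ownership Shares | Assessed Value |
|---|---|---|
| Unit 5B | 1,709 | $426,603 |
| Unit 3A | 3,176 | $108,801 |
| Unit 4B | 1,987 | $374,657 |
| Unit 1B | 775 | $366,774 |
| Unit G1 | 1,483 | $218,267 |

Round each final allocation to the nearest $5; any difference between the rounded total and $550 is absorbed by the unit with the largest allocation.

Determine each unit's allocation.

Ownership shares total 9,130; assessed value total 1,495,102.
Combined weights (75% ownership shares + 25% assessed value): Unit 5B 0.2117; Unit 3A 0.2791; Unit 4B 0.2259; Unit 1B 0.1250; Unit G1 0.1583.
Pro-rata amounts: Unit 5B 116.45; Unit 3A 153.50; Unit 4B 124.23; Unit 1B 68.75; Unit G1 87.08.
After rounding ($5): Unit 5B $115; Unit 3A $155; Unit 4B $125; Unit 1B $70; Unit G1 $85. Sum = $550.
No rounding difference to absorb.

Unit 5B: $115; Unit 3A: $155; Unit 4B: $125; Unit 1B: $70; Unit G1: $85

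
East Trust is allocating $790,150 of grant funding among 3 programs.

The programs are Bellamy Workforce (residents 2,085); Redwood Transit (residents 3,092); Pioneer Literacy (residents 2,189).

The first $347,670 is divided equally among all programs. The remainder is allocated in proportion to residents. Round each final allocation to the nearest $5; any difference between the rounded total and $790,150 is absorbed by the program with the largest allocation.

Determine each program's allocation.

Bellamy Workforce: $241,135 | Redwood Transit: $301,630 | Pioneer Literacy: $247,385

First tranche $347,670 split equally: $115,890 each.
Remainder $442,480 by residents (total 7,366): Bellamy Workforce 125,247.19 → $125,245; Redwood Transit 185,738.28 → $185,740; Pioneer Literacy 131,494.53 → $131,495.
Totals: Bellamy Workforce $115,890 + $125,245 = $241,135; Redwood Transit $115,890 + $185,740 = $301,630; Pioneer Literacy $115,890 + $131,495 = $247,385.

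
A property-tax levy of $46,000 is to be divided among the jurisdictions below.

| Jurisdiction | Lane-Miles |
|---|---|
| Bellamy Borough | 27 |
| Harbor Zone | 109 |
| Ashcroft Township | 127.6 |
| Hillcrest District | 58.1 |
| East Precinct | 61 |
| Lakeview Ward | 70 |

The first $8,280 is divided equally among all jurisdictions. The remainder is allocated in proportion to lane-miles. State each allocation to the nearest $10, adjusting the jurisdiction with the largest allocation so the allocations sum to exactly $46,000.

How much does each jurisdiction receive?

Bellamy Borough: $3,630; Harbor Zone: $10,460; Ashcroft Township: $12,020; Hillcrest District: $6,220; East Precinct: $6,460; Lakeview Ward: $7,210

First tranche $8,280 split equally: $1,380 each.
Remainder $37,720 by lane-miles (total 452.7): Bellamy Borough 2,249.70 → $2,250; Harbor Zone 9,082.13 → $9,080; Ashcroft Township 10,631.92 → $10,630; Hillcrest District 4,841.02 → $4,840; East Precinct 5,082.66 → $5,080; Lakeview Ward 5,832.56 → $5,830.
Rounding difference +$10 on remainder applied to Ashcroft Township.
Totals: Bellamy Borough $1,380 + $2,250 = $3,630; Harbor Zone $1,380 + $9,080 = $10,460; Ashcroft Township $1,380 + $10,640 = $12,020; Hillcrest District $1,380 + $4,840 = $6,220; East Precinct $1,380 + $5,080 = $6,460; Lakeview Ward $1,380 + $5,830 = $7,210.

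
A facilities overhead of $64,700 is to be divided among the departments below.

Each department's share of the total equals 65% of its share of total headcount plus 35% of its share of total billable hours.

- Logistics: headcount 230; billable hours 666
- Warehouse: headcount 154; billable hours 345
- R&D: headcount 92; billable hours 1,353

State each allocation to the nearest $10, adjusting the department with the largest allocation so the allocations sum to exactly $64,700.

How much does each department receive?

Headcount total 476; billable hours total 2,364.
Composite weights (65% headcount + 35% billable hours): Logistics 0.4127; Warehouse 0.2614; R&D 0.3259.
Unrounded shares: Logistics 26,700.38; Warehouse 16,910.82; R&D 21,088.80.
Rounded to nearest $10: Logistics $26,700; Warehouse $16,910; R&D $21,090. Sum = $64,700.
Sum already equals the total — no adjustment.

Logistics: $26,700; Warehouse: $16,910; R&D: $21,090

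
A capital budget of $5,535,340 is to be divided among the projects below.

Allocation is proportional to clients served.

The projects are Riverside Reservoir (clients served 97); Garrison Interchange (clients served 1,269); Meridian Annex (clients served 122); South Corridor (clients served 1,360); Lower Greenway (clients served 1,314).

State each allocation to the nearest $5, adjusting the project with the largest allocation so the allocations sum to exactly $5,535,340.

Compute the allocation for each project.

Riverside Reservoir: $129,005; Garrison Interchange: $1,687,735; Meridian Annex: $162,255; South Corridor: $1,808,765; Lower Greenway: $1,747,580

Combined clients served = 4,162.
Pro-rata amounts: Riverside Reservoir 97/4,162 × $5,535,340 = 129,007.20; Garrison Interchange 1,269/4,162 × $5,535,340 = 1,687,733.41; Meridian Annex 122/4,162 × $5,535,340 = 162,256.48; South Corridor 1,360/4,162 × $5,535,340 = 1,808,760.79; Lower Greenway 1,314/4,162 × $5,535,340 = 1,747,582.11.
At nearest $5: Riverside Reservoir $129,005; Garrison Interchange $1,687,735; Meridian Annex $162,255; South Corridor $1,808,760; Lower Greenway $1,747,580. Sum = $5,535,335.
Difference $5,535,340 − $5,535,335 = +$5 applied to largest allocation (South Corridor): South Corridor becomes $1,808,765.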